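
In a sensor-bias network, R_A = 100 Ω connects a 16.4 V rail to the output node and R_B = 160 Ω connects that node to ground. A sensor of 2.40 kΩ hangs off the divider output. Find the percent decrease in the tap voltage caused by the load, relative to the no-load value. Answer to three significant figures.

2.50 %

The divider's output (Thévenin) resistance is R_A‖R_B = 61.54 Ω.
Fractional drop under load = R_th/(R_th + R_L) = 61.54 / (61.54 + 2400) = 0.02500.
So the output falls by 2.50 %.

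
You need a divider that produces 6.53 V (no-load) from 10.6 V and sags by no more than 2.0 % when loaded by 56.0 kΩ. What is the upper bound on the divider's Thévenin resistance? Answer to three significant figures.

Loading drop = R_th/(R_th + R_L) ≤ 0.0200, so R_th ≤ R_L · ε/(1−ε) = 56.0 kΩ × 0.0200/0.9800 = 1.14 kΩ.

R_th ≤ 1.14 kΩ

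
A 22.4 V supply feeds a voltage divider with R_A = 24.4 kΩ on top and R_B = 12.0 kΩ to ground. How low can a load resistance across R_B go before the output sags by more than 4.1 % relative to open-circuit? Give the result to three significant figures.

R_L(min) ≈ 188 kΩ

Output resistance R_th = R_A‖R_B = (24.4 × 12.0)/36.40 = 8.044 kΩ.
The fractional drop is R_th/(R_th + R_L); requiring this ≤ 0.0410 gives R_L ≥ R_th(1/0.0410 − 1) = 8.044 × 23.39 = 188 kΩ.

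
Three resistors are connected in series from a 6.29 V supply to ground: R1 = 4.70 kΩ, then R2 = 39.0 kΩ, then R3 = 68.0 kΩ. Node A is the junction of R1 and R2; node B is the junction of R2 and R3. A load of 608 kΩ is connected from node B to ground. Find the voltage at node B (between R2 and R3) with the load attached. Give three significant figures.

V ≈ 3.67 V

At node B, R3 is in parallel with the load: R3‖R_L = 61.16 kΩ.
Below node A the resistance is R2 + (R3‖R_L) = 100.2 kΩ, so V_A = 6.29 × 100.2/104.9 = 6.008 V.
Then V_B = V_A × (R3‖R_L)/(R2 + R3‖R_L) = 6.008 × 61.16/100.2 = 3.67 V.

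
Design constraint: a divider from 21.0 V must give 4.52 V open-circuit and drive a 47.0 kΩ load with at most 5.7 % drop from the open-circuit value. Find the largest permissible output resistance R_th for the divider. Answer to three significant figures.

Loading drop = R_th/(R_th + R_L) ≤ 0.0570, so R_th ≤ R_L · ε/(1−ε) = 47.0 kΩ × 0.0570/0.9430 = 2.84 kΩ.
(Any R1, R2 with R2/(R1+R2) = 0.215 and R1‖R2 ≤ 2.84 kΩ will meet the spec.)

R_th ≤ 2.84 kΩ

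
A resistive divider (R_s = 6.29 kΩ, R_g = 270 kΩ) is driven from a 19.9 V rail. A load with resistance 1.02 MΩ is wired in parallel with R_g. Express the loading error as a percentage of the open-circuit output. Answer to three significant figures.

The divider's output (Thévenin) resistance is R_s‖R_g = 6.147 kΩ.
Fractional drop under load = R_th/(R_th + R_L) = 6.147 / (6.147 + 1020) = 0.005990.
So the output falls by 0.599 %.

0.599 %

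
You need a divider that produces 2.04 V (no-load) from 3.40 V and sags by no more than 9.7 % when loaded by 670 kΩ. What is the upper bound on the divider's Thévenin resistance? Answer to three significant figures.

Loading drop = R_th/(R_th + R_L) ≤ 0.0970, so R_th ≤ R_L · ε/(1−ε) = 670 kΩ × 0.0970/0.9030 = 72.0 kΩ.
(Any R1, R2 with R2/(R1+R2) = 0.600 and R1‖R2 ≤ 72.0 kΩ will meet the spec.)

R_th ≤ 72.0 kΩ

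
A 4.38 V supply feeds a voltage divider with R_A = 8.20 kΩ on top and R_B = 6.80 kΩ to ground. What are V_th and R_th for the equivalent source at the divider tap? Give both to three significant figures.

V_th is the open-circuit tap voltage: 4.38 × 6.80/(8.20 + 6.80) = 1.99 V.
With the supply zeroed, R_A and R_B appear in parallel from the tap: R_th = R_A‖R_B = (8.20 × 6.80)/15.00 = 3.72 kΩ.

V_th = 1.99 V, R_th = 3.72 kΩ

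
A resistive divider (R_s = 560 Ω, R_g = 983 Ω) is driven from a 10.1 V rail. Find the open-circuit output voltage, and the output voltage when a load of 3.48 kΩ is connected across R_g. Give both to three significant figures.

Unloaded: 6.43 V; loaded: 5.84 V

Open-circuit: V = 10.1 × 983/(560 + 983) = 6.43 V.
With the load, R_g becomes R_g‖R_L = 766.5 Ω, so V = 10.1 × 766.5/1326 = 5.84 V.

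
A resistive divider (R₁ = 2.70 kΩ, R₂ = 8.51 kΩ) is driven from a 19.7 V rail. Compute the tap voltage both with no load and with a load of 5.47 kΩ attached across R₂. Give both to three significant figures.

Unloaded: 15.0 V; loaded: 10.9 V

Open-circuit: V = 19.7 × 8.51/(2.70 + 8.51) = 15.0 V.
With the load, R₂ becomes R₂‖R_L = 3.330 kΩ, so V = 19.7 × 3.330/6.030 = 10.9 V.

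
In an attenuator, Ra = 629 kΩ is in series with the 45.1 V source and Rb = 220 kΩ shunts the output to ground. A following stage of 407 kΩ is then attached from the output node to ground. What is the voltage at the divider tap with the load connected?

The load sits in parallel with Rb: Rb‖R_L = (220 × 407) / (220 + 407) = 142.8 kΩ.
V_out = 45.1 × 142.8 / (629 + 142.8) = 45.1 × 142.8/771.8 = 8.34 V.

V_out ≈ 8.34 V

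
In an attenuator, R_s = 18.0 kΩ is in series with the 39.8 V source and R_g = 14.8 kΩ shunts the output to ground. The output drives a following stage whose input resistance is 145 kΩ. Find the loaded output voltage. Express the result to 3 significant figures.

The load sits in parallel with R_g: R_g‖R_L = (14.8 × 145) / (14.8 + 145) = 13.43 kΩ.
V_out = 39.8 × 13.43 / (18.0 + 13.43) = 39.8 × 13.43/31.43 = 17.0 V.

V_out ≈ 17.0 V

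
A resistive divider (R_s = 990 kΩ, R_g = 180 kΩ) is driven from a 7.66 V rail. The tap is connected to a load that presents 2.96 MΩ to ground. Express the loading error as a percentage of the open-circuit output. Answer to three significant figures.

The divider's output (Thévenin) resistance is R_s‖R_g = 152.3 kΩ.
Fractional drop under load = R_th/(R_th + R_L) = 152.3 / (152.3 + 2960) = 0.04894.
So the output falls by 4.89 %.

4.89 %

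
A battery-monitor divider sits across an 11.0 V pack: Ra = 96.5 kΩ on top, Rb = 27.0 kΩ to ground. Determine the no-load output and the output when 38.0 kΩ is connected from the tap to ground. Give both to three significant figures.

Unloaded: 2.40 V; loaded: 1.55 V

Open-circuit: V = 11.0 × 27.0/(96.5 + 27.0) = 2.40 V.
With the load, Rb becomes Rb‖R_L = 15.78 kΩ, so V = 11.0 × 15.78/112.3 = 1.55 V.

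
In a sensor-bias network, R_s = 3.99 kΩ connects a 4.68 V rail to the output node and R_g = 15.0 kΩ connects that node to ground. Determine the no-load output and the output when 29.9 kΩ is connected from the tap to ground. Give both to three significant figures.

Unloaded: 3.70 V; loaded: 3.34 V

Open-circuit: V = 4.68 × 15.0/(3.99 + 15.0) = 3.70 V.
With the load, R_g becomes R_g‖R_L = 9.989 kΩ, so V = 4.68 × 9.989/13.98 = 3.34 V.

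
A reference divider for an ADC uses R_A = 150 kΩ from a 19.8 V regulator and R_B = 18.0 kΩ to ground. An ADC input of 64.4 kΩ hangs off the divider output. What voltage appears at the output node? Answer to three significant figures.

V_out ≈ 1.70 V

The load sits in parallel with R_B: R_B‖R_L = (18.0 × 64.4) / (18.0 + 64.4) = 14.07 kΩ.
V_out = 19.8 × 14.07 / (150 + 14.07) = 19.8 × 14.07/164.1 = 1.70 V.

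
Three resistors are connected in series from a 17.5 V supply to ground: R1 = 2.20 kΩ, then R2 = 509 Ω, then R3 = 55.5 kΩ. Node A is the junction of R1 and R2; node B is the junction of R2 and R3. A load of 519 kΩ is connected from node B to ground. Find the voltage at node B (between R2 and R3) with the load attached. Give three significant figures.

At node B, R3 is in parallel with the load: R3‖R_L = 50140 Ω.
Below node A the resistance is R2 + (R3‖R_L) = 50650 Ω, so V_A = 17.5 × 50650/52850 = 16.77 V.
Then V_B = V_A × (R3‖R_L)/(R2 + R3‖R_L) = 16.77 × 50140/50650 = 16.6 V.

V ≈ 16.6 V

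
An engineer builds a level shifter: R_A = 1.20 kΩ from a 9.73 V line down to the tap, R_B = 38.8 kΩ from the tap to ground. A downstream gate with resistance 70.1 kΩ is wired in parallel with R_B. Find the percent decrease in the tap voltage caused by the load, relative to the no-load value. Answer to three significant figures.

The divider's output (Thévenin) resistance is R_A‖R_B = 1.164 kΩ.
Fractional drop under load = R_th/(R_th + R_L) = 1.164 / (1.164 + 70.1) = 0.01633.
So the output falls by 1.63 %.

1.63 %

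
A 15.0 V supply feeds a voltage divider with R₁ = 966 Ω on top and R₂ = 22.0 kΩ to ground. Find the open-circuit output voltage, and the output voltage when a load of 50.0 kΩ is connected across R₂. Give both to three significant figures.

Open-circuit: V = 15.0 × 22000/(966 + 22000) = 14.4 V.
With the load, R₂ becomes R₂‖R_L = 15280 Ω, so V = 15.0 × 15280/16240 = 14.1 V.

Unloaded: 14.4 V; loaded: 14.1 V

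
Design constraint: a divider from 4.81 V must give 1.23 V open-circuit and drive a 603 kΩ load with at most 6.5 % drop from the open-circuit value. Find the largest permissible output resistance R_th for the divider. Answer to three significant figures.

Loading drop = R_th/(R_th + R_L) ≤ 0.0650, so R_th ≤ R_L · ε/(1−ε) = 603 kΩ × 0.0650/0.9350 = 41.9 kΩ.
(Any R1, R2 with R2/(R1+R2) = 0.256 and R1‖R2 ≤ 41.9 kΩ will meet the spec.)

R_th ≤ 41.9 kΩ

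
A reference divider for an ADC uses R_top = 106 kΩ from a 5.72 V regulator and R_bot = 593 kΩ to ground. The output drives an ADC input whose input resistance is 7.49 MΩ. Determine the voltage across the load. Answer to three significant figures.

V_out ≈ 4.80 V

The load sits in parallel with R_bot: R_bot‖R_L = (593 × 7490) / (593 + 7490) = 549.5 kΩ.
V_out = 5.72 × 549.5 / (106 + 549.5) = 5.72 × 549.5/655.5 = 4.80 V.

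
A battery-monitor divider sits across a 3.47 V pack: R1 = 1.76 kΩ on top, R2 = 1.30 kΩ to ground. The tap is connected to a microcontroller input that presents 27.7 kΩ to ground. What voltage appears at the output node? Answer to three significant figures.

The load sits in parallel with R2: R2‖R_L = (1.30 × 27.7) / (1.30 + 27.7) = 1.242 kΩ.
V_out = 3.47 × 1.242 / (1.76 + 1.242) = 3.47 × 1.242/3.002 = 1.44 V.
(Unloaded it would have been 1.47 V.)

V_out ≈ 1.44 V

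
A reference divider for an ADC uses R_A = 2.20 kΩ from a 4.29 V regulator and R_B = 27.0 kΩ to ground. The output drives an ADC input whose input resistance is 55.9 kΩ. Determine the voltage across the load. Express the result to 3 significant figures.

V_out ≈ 3.83 V

The load sits in parallel with R_B: R_B‖R_L = (27.0 × 55.9) / (27.0 + 55.9) = 18.21 kΩ.
V_out = 4.29 × 18.21 / (2.20 + 18.21) = 4.29 × 18.21/20.41 = 3.83 V.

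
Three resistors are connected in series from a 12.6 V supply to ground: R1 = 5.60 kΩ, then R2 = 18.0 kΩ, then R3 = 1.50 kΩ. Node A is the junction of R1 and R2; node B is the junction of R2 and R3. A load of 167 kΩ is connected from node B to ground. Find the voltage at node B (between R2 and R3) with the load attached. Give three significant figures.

At node B, R3 is in parallel with the load: R3‖R_L = 1.487 kΩ.
Below node A the resistance is R2 + (R3‖R_L) = 19.49 kΩ, so V_A = 12.6 × 19.49/25.09 = 9.787 V.
Then V_B = V_A × (R3‖R_L)/(R2 + R3‖R_L) = 9.787 × 1.487/19.49 = 0.747 V.

V ≈ 0.747 V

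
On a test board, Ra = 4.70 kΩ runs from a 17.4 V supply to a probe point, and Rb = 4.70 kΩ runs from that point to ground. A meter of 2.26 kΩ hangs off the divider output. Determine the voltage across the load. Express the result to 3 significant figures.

The load sits in parallel with Rb: Rb‖R_L = (4.70 × 2.26) / (4.70 + 2.26) = 1.526 kΩ.
V_out = 17.4 × 1.526 / (4.70 + 1.526) = 17.4 × 1.526/6.226 = 4.27 V.
(Unloaded it would have been 8.70 V.)

V_out ≈ 4.27 V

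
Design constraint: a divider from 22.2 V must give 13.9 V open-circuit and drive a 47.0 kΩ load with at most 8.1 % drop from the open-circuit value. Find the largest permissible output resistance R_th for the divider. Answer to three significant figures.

R_th ≤ 4.14 kΩ

Loading drop = R_th/(R_th + R_L) ≤ 0.0810, so R_th ≤ R_L · ε/(1−ε) = 47.0 kΩ × 0.0810/0.9190 = 4.14 kΩ.
(Any R1, R2 with R2/(R1+R2) = 0.626 and R1‖R2 ≤ 4.14 kΩ will meet the spec.)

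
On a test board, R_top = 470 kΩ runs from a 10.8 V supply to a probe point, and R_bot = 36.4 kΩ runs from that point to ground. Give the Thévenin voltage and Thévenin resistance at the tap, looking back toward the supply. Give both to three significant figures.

V_th = 0.776 V, R_th = 33.8 kΩ

V_th is the open-circuit tap voltage: 10.8 × 36.4/(470 + 36.4) = 0.776 V.
With the supply zeroed, R_top and R_bot appear in parallel from the tap: R_th = R_top‖R_bot = (470 × 36.4)/506.4 = 33.8 kΩ.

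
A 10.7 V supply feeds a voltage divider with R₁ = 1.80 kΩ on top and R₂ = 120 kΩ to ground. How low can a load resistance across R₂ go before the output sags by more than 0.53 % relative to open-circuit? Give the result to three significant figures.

Output resistance R_th = R₁‖R₂ = (1.80 × 120)/121.8 = 1.773 kΩ.
The fractional drop is R_th/(R_th + R_L); requiring this ≤ 0.00530 gives R_L ≥ R_th(1/0.00530 − 1) = 1.773 × 187.7 = 333 kΩ.

R_L(min) ≈ 333 kΩ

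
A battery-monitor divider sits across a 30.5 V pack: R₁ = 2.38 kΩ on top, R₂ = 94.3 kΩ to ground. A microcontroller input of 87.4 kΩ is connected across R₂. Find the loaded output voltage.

V_out ≈ 29.0 V

The load sits in parallel with R₂: R₂‖R_L = (94.3 × 87.4) / (94.3 + 87.4) = 45.36 kΩ.
V_out = 30.5 × 45.36 / (2.38 + 45.36) = 30.5 × 45.36/47.74 = 29.0 V.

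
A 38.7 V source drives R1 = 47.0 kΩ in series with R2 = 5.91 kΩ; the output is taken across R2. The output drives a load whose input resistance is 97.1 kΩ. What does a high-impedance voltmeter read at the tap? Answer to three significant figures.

The load sits in parallel with R2: R2‖R_L = (5.91 × 97.1) / (5.91 + 97.1) = 5.571 kΩ.
V_out = 38.7 × 5.571 / (47.0 + 5.571) = 38.7 × 5.571/52.57 = 4.10 V.

V_out ≈ 4.10 V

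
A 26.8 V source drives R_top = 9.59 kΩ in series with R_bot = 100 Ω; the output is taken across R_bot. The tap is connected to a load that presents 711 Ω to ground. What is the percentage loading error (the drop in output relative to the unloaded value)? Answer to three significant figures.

12.2 %

Unloaded V = 26.8 × 100/9690 = 0.27657 V.
Loaded: R_bot‖R_L = 87.67 Ω, giving V = 26.8 × 87.67/9678 = 0.24278 V.
Drop = (0.27657 − 0.24278) / 0.27657 = 12.2 %.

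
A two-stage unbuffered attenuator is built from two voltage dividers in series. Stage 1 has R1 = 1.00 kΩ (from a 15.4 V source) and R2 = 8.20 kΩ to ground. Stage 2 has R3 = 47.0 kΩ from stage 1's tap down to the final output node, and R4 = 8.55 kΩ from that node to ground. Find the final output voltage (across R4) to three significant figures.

Stage 2 presents R3+R4 = 55.55 kΩ as a load on stage 1's tap.
Stage 1's lower leg becomes R2‖(R3+R4) = 7.145 kΩ, so V_mid = 15.4 × 7.145/8.145 = 13.51 V.
Stage 2 is itself unloaded: V_out = V_mid × R4/(R3+R4) = 13.51 × 8.55/55.55 = 2.08 V.

V_out ≈ 2.08 V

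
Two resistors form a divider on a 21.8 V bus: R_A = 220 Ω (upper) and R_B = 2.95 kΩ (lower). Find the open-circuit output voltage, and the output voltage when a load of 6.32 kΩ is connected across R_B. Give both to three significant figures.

Unloaded: 20.3 V; loaded: 19.7 V

Open-circuit: V = 21.8 × 2950/(220 + 2950) = 20.3 V.
With the load, R_B becomes R_B‖R_L = 2011 Ω, so V = 21.8 × 2011/2231 = 19.7 V.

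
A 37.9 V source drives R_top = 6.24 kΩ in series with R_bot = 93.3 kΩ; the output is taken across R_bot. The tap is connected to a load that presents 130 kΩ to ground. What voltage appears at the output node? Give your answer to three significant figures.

The load sits in parallel with R_bot: R_bot‖R_L = (93.3 × 130) / (93.3 + 130) = 54.32 kΩ.
V_out = 37.9 × 54.32 / (6.24 + 54.32) = 37.9 × 54.32/60.56 = 34.0 V.

V_out ≈ 34.0 V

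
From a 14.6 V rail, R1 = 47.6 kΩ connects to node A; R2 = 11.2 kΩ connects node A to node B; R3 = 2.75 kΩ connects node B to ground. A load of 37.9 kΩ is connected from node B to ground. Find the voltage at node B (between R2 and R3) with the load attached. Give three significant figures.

V ≈ 0.610 V

At node B, R3 is in parallel with the load: R3‖R_L = 2.564 kΩ.
Below node A the resistance is R2 + (R3‖R_L) = 13.76 kΩ, so V_A = 14.6 × 13.76/61.36 = 3.275 V.
Then V_B = V_A × (R3‖R_L)/(R2 + R3‖R_L) = 3.275 × 2.564/13.76 = 0.610 V.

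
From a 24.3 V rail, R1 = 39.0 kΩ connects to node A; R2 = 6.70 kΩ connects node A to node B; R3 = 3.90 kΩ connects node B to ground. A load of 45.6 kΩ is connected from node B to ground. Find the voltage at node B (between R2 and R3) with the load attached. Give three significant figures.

At node B, R3 is in parallel with the load: R3‖R_L = 3.593 kΩ.
Below node A the resistance is R2 + (R3‖R_L) = 10.29 kΩ, so V_A = 24.3 × 10.29/49.29 = 5.074 V.
Then V_B = V_A × (R3‖R_L)/(R2 + R3‖R_L) = 5.074 × 3.593/10.29 = 1.77 V.

V ≈ 1.77 V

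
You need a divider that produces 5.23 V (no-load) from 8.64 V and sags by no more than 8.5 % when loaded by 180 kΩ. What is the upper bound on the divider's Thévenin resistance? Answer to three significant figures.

R_th ≤ 16.7 kΩ

Loading drop = R_th/(R_th + R_L) ≤ 0.0850, so R_th ≤ R_L · ε/(1−ε) = 180 kΩ × 0.0850/0.9150 = 16.7 kΩ.
(Any R1, R2 with R2/(R1+R2) = 0.605 and R1‖R2 ≤ 16.7 kΩ will meet the spec.)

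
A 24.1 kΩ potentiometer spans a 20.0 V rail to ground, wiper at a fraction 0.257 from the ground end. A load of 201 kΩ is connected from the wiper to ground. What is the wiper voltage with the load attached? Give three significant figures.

V ≈ 5.02 V

The wiper splits the pot into (1−α)R = 17.91 kΩ above and αR = 6.194 kΩ below.
Lower section ‖ load = 6.009 kΩ.
V_wiper = 20.0 × 6.009/(17.91 + 6.009) = 5.02 V.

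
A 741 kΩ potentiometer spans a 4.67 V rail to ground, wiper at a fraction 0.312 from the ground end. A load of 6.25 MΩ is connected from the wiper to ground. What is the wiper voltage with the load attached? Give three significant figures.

The wiper splits the pot into (1−α)R = 509.8 kΩ above and αR = 231.2 kΩ below.
Lower section ‖ load = 222.9 kΩ.
V_wiper = 4.67 × 222.9/(509.8 + 222.9) = 1.42 V.

V ≈ 1.42 V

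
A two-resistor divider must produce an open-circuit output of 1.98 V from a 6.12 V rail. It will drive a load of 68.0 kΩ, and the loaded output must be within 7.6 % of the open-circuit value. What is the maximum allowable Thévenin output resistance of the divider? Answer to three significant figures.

R_th ≤ 5.59 kΩ

Loading drop = R_th/(R_th + R_L) ≤ 0.0760, so R_th ≤ R_L · ε/(1−ε) = 68.0 kΩ × 0.0760/0.9240 = 5.59 kΩ.
(Any R1, R2 with R2/(R1+R2) = 0.324 and R1‖R2 ≤ 5.59 kΩ will meet the spec.)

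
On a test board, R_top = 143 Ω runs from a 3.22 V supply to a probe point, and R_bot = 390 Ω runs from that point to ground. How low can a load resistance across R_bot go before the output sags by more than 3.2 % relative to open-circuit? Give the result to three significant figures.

R_L(min) ≈ 3.17 kΩ

Output resistance R_th = R_top‖R_bot = (143 × 390)/533.0 = 104.6 Ω.
The fractional drop is R_th/(R_th + R_L); requiring this ≤ 0.0320 gives R_L ≥ R_th(1/0.0320 − 1) = 104.6 × 30.25 = 3.17 kΩ.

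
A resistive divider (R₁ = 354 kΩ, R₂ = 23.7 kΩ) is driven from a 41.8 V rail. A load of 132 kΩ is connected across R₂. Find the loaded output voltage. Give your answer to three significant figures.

V_out ≈ 2.25 V

The load sits in parallel with R₂: R₂‖R_L = (23.7 × 132) / (23.7 + 132) = 20.09 kΩ.
V_out = 41.8 × 20.09 / (354 + 20.09) = 41.8 × 20.09/374.1 = 2.25 V.
(Unloaded it would have been 2.62 V.)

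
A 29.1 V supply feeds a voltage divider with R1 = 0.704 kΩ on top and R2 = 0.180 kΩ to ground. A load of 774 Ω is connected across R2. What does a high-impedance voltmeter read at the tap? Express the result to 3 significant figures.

V_out ≈ 5.00 V

The load sits in parallel with R2: R2‖R_L = (180 × 774) / (180 + 774) = 146.0 Ω.
V_out = 29.1 × 146.0 / (704 + 146.0) = 29.1 × 146.0/850.0 = 5.00 V.
(Unloaded it would have been 5.93 V.)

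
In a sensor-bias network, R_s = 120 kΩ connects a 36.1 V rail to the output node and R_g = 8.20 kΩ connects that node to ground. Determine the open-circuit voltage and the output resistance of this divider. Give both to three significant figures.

V_th = 2.31 V, R_th = 7.68 kΩ

V_th is the open-circuit tap voltage: 36.1 × 8.20/(120 + 8.20) = 2.31 V.
With the supply zeroed, R_s and R_g appear in parallel from the tap: R_th = R_s‖R_g = (120 × 8.20)/128.2 = 7.68 kΩ.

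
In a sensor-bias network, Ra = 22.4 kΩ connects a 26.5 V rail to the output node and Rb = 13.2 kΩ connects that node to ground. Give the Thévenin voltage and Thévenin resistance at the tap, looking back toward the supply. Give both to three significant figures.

V_th = 9.83 V, R_th = 8.31 kΩ

V_th is the open-circuit tap voltage: 26.5 × 13.2/(22.4 + 13.2) = 9.83 V.
With the supply zeroed, Ra and Rb appear in parallel from the tap: R_th = Ra‖Rb = (22.4 × 13.2)/35.60 = 8.31 kΩ.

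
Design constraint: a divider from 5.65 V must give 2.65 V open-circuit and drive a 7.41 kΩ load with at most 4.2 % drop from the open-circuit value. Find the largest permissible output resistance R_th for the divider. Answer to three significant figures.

R_th ≤ 325 Ω

Loading drop = R_th/(R_th + R_L) ≤ 0.0420, so R_th ≤ R_L · ε/(1−ε) = 7.41 kΩ × 0.0420/0.9580 = 325 Ω.
(Any R1, R2 with R2/(R1+R2) = 0.469 and R1‖R2 ≤ 325 Ω will meet the spec.)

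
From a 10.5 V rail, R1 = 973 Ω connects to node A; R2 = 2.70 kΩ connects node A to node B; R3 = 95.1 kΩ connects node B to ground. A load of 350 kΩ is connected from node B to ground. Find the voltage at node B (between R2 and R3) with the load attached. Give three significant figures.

V ≈ 10.0 V

At node B, R3 is in parallel with the load: R3‖R_L = 74780 Ω.
Below node A the resistance is R2 + (R3‖R_L) = 77480 Ω, so V_A = 10.5 × 77480/78450 = 10.37 V.
Then V_B = V_A × (R3‖R_L)/(R2 + R3‖R_L) = 10.37 × 74780/77480 = 10.0 V.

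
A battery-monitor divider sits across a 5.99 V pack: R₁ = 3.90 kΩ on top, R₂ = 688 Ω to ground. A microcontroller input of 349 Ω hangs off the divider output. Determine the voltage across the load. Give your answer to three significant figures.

The load sits in parallel with R₂: R₂‖R_L = (688 × 349) / (688 + 349) = 231.5 Ω.
V_out = 5.99 × 231.5 / (3900 + 231.5) = 5.99 × 231.5/4132 = 0.336 V.

V_out ≈ 0.336 V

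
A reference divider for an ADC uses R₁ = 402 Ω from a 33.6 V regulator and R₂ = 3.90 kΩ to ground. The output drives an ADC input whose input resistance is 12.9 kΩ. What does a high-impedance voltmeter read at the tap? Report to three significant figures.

V_out ≈ 29.6 V

The load sits in parallel with R₂: R₂‖R_L = (3900 × 12900) / (3900 + 12900) = 2995 Ω.
V_out = 33.6 × 2995 / (402 + 2995) = 33.6 × 2995/3397 = 29.6 V.
(Unloaded it would have been 30.5 V.)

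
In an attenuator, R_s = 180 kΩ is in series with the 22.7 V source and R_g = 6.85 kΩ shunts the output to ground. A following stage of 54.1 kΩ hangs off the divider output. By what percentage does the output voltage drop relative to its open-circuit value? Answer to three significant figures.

Unloaded V = 22.7 × 6.85/186.8 = 0.83219 V.
Loaded: R_g‖R_L = 6.080 kΩ, giving V = 22.7 × 6.080/186.1 = 0.74172 V.
Drop = (0.83219 − 0.74172) / 0.83219 = 10.9 %.

10.9 %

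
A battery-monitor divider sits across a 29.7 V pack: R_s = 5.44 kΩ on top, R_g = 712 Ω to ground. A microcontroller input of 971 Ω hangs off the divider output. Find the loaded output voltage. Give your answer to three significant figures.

V_out ≈ 2.09 V

The load sits in parallel with R_g: R_g‖R_L = (712 × 971) / (712 + 971) = 410.8 Ω.
V_out = 29.7 × 410.8 / (5440 + 410.8) = 29.7 × 410.8/5851 = 2.09 V.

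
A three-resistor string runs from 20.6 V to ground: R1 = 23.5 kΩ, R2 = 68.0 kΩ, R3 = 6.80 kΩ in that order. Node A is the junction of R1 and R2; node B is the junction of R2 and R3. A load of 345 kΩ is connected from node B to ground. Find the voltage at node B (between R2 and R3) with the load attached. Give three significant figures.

V ≈ 1.40 V

At node B, R3 is in parallel with the load: R3‖R_L = 6.669 kΩ.
Below node A the resistance is R2 + (R3‖R_L) = 74.67 kΩ, so V_A = 20.6 × 74.67/98.17 = 15.67 V.
Then V_B = V_A × (R3‖R_L)/(R2 + R3‖R_L) = 15.67 × 6.669/74.67 = 1.40 V.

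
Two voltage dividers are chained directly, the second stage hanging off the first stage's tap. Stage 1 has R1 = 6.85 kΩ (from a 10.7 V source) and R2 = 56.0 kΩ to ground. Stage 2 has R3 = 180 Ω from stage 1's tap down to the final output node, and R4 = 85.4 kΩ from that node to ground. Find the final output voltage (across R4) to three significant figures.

V_out ≈ 8.88 V

Stage 2 presents R3+R4 = 85580 Ω as a load on stage 1's tap.
Stage 1's lower leg becomes R2‖(R3+R4) = 33850 Ω, so V_mid = 10.7 × 33850/40700 = 8.899 V.
Stage 2 is itself unloaded: V_out = V_mid × R4/(R3+R4) = 8.899 × 85400/85580 = 8.88 V.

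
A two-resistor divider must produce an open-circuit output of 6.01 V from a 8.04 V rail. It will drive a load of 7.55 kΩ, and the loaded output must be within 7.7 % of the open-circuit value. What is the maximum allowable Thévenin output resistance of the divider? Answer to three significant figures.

R_th ≤ 630 Ω

Loading drop = R_th/(R_th + R_L) ≤ 0.0770, so R_th ≤ R_L · ε/(1−ε) = 7.55 kΩ × 0.0770/0.9230 = 630 Ω.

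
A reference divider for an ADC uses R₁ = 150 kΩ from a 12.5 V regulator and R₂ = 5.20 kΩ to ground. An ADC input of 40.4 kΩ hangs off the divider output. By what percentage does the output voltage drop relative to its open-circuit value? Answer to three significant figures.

Unloaded V = 12.5 × 5.20/155.2 = 0.41881 V.
Loaded: R₂‖R_L = 4.607 kΩ, giving V = 12.5 × 4.607/154.6 = 0.37248 V.
Drop = (0.41881 − 0.37248) / 0.41881 = 11.1 %.

11.1 %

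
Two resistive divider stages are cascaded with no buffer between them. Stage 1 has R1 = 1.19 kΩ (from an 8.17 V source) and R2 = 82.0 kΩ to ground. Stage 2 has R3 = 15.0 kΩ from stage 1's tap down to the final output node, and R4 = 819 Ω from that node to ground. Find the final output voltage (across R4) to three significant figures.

Stage 2 presents R3+R4 = 15820 Ω as a load on stage 1's tap.
Stage 1's lower leg becomes R2‖(R3+R4) = 13260 Ω, so V_mid = 8.17 × 13260/14450 = 7.497 V.
Stage 2 is itself unloaded: V_out = V_mid × R4/(R3+R4) = 7.497 × 819/15820 = 0.388 V.

V_out ≈ 0.388 V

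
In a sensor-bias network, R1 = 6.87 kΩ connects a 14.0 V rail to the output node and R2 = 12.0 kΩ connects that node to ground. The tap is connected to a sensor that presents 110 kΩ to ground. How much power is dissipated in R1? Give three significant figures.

Total resistance from the source is R1 + (R2‖R_L) = 17.69 kΩ, so I = 14.0/17.69 kΩ = 0.7914 mA.
P = I²·R1 = (0.7914 mA)² × 6.87 kΩ = 4.30 mW.

P ≈ 4.30 mW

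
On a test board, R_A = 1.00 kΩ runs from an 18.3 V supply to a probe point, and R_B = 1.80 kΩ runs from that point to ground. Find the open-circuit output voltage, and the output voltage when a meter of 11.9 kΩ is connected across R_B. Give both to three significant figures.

Unloaded: 11.8 V; loaded: 11.2 V

Open-circuit: V = 18.3 × 1.80/(1.00 + 1.80) = 11.8 V.
With the load, R_B becomes R_B‖R_L = 1.564 kΩ, so V = 18.3 × 1.564/2.564 = 11.2 V.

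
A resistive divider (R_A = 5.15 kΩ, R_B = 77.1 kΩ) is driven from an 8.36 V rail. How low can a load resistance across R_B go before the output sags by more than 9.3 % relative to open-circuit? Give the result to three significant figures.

R_L(min) ≈ 47.1 kΩ

Output resistance R_th = R_A‖R_B = (5.15 × 77.1)/82.25 = 4.828 kΩ.
The fractional drop is R_th/(R_th + R_L); requiring this ≤ 0.0930 gives R_L ≥ R_th(1/0.0930 − 1) = 4.828 × 9.753 = 47.1 kΩ.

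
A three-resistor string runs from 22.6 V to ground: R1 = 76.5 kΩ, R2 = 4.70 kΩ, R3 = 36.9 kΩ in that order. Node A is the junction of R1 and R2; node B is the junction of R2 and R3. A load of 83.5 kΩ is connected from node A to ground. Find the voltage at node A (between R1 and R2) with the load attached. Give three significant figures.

V ≈ 6.02 V

Below node A the series string R2+R3 = 41.60 kΩ sits in parallel with the 83.5 kΩ load: 27.77 kΩ.
V_A = 22.6 × 27.77/(76.5 + 27.77) = 6.02 V.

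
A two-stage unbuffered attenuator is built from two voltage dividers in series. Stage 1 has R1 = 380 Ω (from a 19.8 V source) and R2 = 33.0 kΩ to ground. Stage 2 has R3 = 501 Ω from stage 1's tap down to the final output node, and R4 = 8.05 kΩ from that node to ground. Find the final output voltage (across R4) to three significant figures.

V_out ≈ 17.7 V

Stage 2 presents R3+R4 = 8551 Ω as a load on stage 1's tap.
Stage 1's lower leg becomes R2‖(R3+R4) = 6791 Ω, so V_mid = 19.8 × 6791/7171 = 18.75 V.
Stage 2 is itself unloaded: V_out = V_mid × R4/(R3+R4) = 18.75 × 8050/8551 = 17.7 V.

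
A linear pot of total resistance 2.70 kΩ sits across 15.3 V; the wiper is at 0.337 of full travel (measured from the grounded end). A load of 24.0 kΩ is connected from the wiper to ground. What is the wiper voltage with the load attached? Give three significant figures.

The wiper splits the pot into (1−α)R = 1790 Ω above and αR = 909.9 Ω below.
Lower section ‖ load = 876.7 Ω.
V_wiper = 15.3 × 876.7/(1790 + 876.7) = 5.03 V.

V ≈ 5.03 V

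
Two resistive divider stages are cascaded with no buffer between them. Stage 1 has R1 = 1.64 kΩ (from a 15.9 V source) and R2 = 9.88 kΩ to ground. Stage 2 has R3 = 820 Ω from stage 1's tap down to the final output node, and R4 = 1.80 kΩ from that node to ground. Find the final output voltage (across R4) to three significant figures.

Stage 2 presents R3+R4 = 2620 Ω as a load on stage 1's tap.
Stage 1's lower leg becomes R2‖(R3+R4) = 2071 Ω, so V_mid = 15.9 × 2071/3711 = 8.873 V.
Stage 2 is itself unloaded: V_out = V_mid × R4/(R3+R4) = 8.873 × 1800/2620 = 6.10 V.

V_out ≈ 6.10 V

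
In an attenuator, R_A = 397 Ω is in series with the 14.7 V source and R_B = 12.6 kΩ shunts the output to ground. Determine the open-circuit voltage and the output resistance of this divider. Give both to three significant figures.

V_th is the open-circuit tap voltage: 14.7 × 12600/(397 + 12600) = 14.3 V.
With the supply zeroed, R_A and R_B appear in parallel from the tap: R_th = R_A‖R_B = (397 × 12600)/13000 = 385 Ω.

V_th = 14.3 V, R_th = 385 Ω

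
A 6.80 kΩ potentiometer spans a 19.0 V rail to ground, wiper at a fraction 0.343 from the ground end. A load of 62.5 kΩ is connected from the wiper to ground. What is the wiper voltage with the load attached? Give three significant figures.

The wiper splits the pot into (1−α)R = 4.468 kΩ above and αR = 2.332 kΩ below.
Lower section ‖ load = 2.248 kΩ.
V_wiper = 19.0 × 2.248/(4.468 + 2.248) = 6.36 V.

V ≈ 6.36 V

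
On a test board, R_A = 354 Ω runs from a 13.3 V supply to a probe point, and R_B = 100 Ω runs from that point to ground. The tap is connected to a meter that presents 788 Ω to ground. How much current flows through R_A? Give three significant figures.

R_B‖R_L = 88.74 Ω, so the source sees R_A + R_B‖R_L = 442.7 Ω.
I = 13.3 V / 442.7 Ω = 30.0 mA.

I ≈ 30.0 mA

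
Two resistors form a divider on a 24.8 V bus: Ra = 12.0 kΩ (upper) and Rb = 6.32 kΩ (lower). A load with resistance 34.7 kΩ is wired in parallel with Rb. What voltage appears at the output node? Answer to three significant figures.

The load sits in parallel with Rb: Rb‖R_L = (6.32 × 34.7) / (6.32 + 34.7) = 5.346 kΩ.
V_out = 24.8 × 5.346 / (12.0 + 5.346) = 24.8 × 5.346/17.35 = 7.64 V.

V_out ≈ 7.64 V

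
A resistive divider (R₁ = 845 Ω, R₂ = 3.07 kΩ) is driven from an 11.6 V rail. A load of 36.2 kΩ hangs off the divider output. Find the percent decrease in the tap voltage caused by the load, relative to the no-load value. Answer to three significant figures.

The divider's output (Thévenin) resistance is R₁‖R₂ = 662.6 Ω.
Fractional drop under load = R_th/(R_th + R_L) = 662.6 / (662.6 + 36200) = 0.01798.
So the output falls by 1.80 %.

1.80 %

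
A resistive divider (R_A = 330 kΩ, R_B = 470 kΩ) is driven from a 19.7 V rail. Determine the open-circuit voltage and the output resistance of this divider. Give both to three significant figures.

V_th = 11.6 V, R_th = 194 kΩ

V_th is the open-circuit tap voltage: 19.7 × 470/(330 + 470) = 11.6 V.
With the supply zeroed, R_A and R_B appear in parallel from the tap: R_th = R_A‖R_B = (330 × 470)/800.0 = 194 kΩ.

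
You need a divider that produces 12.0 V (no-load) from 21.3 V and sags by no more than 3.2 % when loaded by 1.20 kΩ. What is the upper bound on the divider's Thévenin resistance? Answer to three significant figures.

R_th ≤ 39.7 Ω

Loading drop = R_th/(R_th + R_L) ≤ 0.0320, so R_th ≤ R_L · ε/(1−ε) = 1.20 kΩ × 0.0320/0.9680 = 39.7 Ω.
(Any R1, R2 with R2/(R1+R2) = 0.563 and R1‖R2 ≤ 39.7 Ω will meet the spec.)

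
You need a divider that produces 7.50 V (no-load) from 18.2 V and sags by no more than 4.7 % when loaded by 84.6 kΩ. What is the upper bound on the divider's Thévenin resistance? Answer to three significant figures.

R_th ≤ 4.17 kΩ

Loading drop = R_th/(R_th + R_L) ≤ 0.0470, so R_th ≤ R_L · ε/(1−ε) = 84.6 kΩ × 0.0470/0.9530 = 4.17 kΩ.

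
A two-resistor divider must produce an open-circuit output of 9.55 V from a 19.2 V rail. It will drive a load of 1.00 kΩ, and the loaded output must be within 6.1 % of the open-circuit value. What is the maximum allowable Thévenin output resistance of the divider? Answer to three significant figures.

R_th ≤ 65.0 Ω

Loading drop = R_th/(R_th + R_L) ≤ 0.0610, so R_th ≤ R_L · ε/(1−ε) = 1.00 kΩ × 0.0610/0.9390 = 65.0 Ω.
(Any R1, R2 with R2/(R1+R2) = 0.497 and R1‖R2 ≤ 65.0 Ω will meet the spec.)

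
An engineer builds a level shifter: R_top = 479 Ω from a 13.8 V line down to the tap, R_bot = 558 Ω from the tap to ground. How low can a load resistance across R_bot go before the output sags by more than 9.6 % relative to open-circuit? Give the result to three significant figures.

R_L(min) ≈ 2.43 kΩ

Output resistance R_th = R_top‖R_bot = (479 × 558)/1037 = 257.7 Ω.
The fractional drop is R_th/(R_th + R_L); requiring this ≤ 0.0960 gives R_L ≥ R_th(1/0.0960 − 1) = 257.7 × 9.417 = 2.43 kΩ.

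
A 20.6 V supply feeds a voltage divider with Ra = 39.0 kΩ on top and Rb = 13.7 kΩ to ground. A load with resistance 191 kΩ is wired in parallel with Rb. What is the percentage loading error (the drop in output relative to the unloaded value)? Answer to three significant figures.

5.04 %

The divider's output (Thévenin) resistance is Ra‖Rb = 10.14 kΩ.
Fractional drop under load = R_th/(R_th + R_L) = 10.14 / (10.14 + 191) = 0.05041.
So the output falls by 5.04 %.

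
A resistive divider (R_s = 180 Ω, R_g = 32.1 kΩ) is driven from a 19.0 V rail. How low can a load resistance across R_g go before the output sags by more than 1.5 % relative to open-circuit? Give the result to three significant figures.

Output resistance R_th = R_s‖R_g = (180 × 32100)/32280 = 179.0 Ω.
The fractional drop is R_th/(R_th + R_L); requiring this ≤ 0.0150 gives R_L ≥ R_th(1/0.0150 − 1) = 179.0 × 65.67 = 11.8 kΩ.

R_L(min) ≈ 11.8 kΩ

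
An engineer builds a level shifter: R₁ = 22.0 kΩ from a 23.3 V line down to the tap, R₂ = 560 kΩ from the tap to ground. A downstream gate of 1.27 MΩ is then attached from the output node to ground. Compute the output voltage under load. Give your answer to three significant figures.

The load sits in parallel with R₂: R₂‖R_L = (560 × 1270) / (560 + 1270) = 388.6 kΩ.
V_out = 23.3 × 388.6 / (22.0 + 388.6) = 23.3 × 388.6/410.6 = 22.1 V.

V_out ≈ 22.1 V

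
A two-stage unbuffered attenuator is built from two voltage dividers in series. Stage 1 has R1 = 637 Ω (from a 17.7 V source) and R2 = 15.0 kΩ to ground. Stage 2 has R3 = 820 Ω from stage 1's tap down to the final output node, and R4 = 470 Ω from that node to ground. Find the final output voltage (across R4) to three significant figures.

Stage 2 presents R3+R4 = 1290 Ω as a load on stage 1's tap.
Stage 1's lower leg becomes R2‖(R3+R4) = 1188 Ω, so V_mid = 17.7 × 1188/1825 = 11.52 V.
Stage 2 is itself unloaded: V_out = V_mid × R4/(R3+R4) = 11.52 × 470/1290 = 4.20 V.

V_out ≈ 4.20 V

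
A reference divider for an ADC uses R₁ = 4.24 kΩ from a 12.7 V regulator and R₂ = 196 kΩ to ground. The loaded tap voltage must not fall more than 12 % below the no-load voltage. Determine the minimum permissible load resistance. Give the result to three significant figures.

Output resistance R_th = R₁‖R₂ = (4.24 × 196)/200.2 = 4.150 kΩ.
The fractional drop is R_th/(R_th + R_L); requiring this ≤ 0.120 gives R_L ≥ R_th(1/0.120 − 1) = 4.150 × 7.333 = 30.4 kΩ.

R_L(min) ≈ 30.4 kΩ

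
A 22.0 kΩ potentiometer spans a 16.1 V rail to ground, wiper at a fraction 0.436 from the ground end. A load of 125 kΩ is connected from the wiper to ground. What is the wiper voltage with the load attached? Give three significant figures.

V ≈ 6.73 V

The wiper splits the pot into (1−α)R = 12.41 kΩ above and αR = 9.592 kΩ below.
Lower section ‖ load = 8.908 kΩ.
V_wiper = 16.1 × 8.908/(12.41 + 8.908) = 6.73 V.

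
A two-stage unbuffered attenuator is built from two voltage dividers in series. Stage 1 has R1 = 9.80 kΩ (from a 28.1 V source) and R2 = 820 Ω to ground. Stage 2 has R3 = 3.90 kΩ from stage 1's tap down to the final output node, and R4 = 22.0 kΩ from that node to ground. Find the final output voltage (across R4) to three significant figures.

V_out ≈ 1.79 V

Stage 2 presents R3+R4 = 25900 Ω as a load on stage 1's tap.
Stage 1's lower leg becomes R2‖(R3+R4) = 794.8 Ω, so V_mid = 28.1 × 794.8/10590 = 2.108 V.
Stage 2 is itself unloaded: V_out = V_mid × R4/(R3+R4) = 2.108 × 22000/25900 = 1.79 V.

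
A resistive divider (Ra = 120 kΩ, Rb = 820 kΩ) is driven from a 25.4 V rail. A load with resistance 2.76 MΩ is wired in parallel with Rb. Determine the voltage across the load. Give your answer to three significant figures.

The load sits in parallel with Rb: Rb‖R_L = (820 × 2760) / (820 + 2760) = 632.2 kΩ.
V_out = 25.4 × 632.2 / (120 + 632.2) = 25.4 × 632.2/752.2 = 21.3 V.

V_out ≈ 21.3 V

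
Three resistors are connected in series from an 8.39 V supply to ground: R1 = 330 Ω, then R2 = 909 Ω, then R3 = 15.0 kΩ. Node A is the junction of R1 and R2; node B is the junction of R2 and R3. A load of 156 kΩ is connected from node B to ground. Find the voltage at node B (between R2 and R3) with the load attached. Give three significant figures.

At node B, R3 is in parallel with the load: R3‖R_L = 13680 Ω.
Below node A the resistance is R2 + (R3‖R_L) = 14590 Ω, so V_A = 8.39 × 14590/14920 = 8.204 V.
Then V_B = V_A × (R3‖R_L)/(R2 + R3‖R_L) = 8.204 × 13680/14590 = 7.69 V.

V ≈ 7.69 V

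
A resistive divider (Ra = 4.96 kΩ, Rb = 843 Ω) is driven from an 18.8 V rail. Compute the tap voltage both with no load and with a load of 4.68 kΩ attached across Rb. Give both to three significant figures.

Open-circuit: V = 18.8 × 843/(4960 + 843) = 2.73 V.
With the load, Rb becomes Rb‖R_L = 714.3 Ω, so V = 18.8 × 714.3/5674 = 2.37 V.

Unloaded: 2.73 V; loaded: 2.37 V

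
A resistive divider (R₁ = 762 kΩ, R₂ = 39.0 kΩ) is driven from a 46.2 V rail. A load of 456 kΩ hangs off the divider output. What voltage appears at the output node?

The load sits in parallel with R₂: R₂‖R_L = (39.0 × 456) / (39.0 + 456) = 35.93 kΩ.
V_out = 46.2 × 35.93 / (762 + 35.93) = 46.2 × 35.93/797.9 = 2.08 V.

V_out ≈ 2.08 V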